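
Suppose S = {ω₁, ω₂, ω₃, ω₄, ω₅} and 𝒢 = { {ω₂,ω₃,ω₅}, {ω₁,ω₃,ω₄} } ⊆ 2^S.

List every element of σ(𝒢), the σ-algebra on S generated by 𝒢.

σ(𝒢) (8 sets): { {}, {ω₃}, {ω₁,ω₄}, {ω₂,ω₅}, {ω₁,ω₃,ω₄}, {ω₂,ω₃,ω₅}, {ω₁,ω₂,ω₄,ω₅}, S }

Derivation:
Seed the family with 𝒢 together with ∅ and S: { {}, {ω₁,ω₃,ω₄}, {ω₂,ω₃,ω₅}, S }.
Pass 1 adds 2:
  {ω₁,ω₄}  = {ω₂,ω₃,ω₅}ᶜ
  {ω₂,ω₅}  = {ω₁,ω₃,ω₄}ᶜ
  |family| = 6
Pass 2 (1 new):
  {ω₁,ω₂,ω₄,ω₅}  = {ω₂,ω₅} ∪ {ω₁,ω₄}
  |family| = 7
Pass 3. New:
  {ω₃}  = {ω₁,ω₂,ω₄,ω₅}ᶜ
  |family| = 8
After Pass 4 the family is unchanged; done.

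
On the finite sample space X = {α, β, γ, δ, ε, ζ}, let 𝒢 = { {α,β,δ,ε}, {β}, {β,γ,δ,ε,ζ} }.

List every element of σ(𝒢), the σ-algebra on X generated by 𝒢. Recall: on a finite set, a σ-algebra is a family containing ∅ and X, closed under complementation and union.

|σ(𝒢)| = 16.  σ(𝒢) = { ∅, {α}, {β}, {α,β}, {γ,ζ}, {δ,ε}, {α,γ,ζ}, {α,δ,ε}, {β,γ,ζ}, {β,δ,ε}, {α,β,γ,ζ}, {α,β,δ,ε}, {γ,δ,ε,ζ}, {α,γ,δ,ε,ζ}, {β,γ,δ,ε,ζ}, X }

Derivation:
Take S₀ = 𝒢 ∪ {∅, X} = { ∅, {β}, {α,β,δ,ε}, {β,γ,δ,ε,ζ}, X }.
Round 1 adds 3:
  {α}  = X∖{β,γ,δ,ε,ζ}
  {γ,ζ}  = X∖{α,β,δ,ε}
  {α,γ,δ,ε,ζ}  = X∖{β}
  |family| = 8
Round 2: +3 →
  {α,β}  = {β} ∪ {α}
  {α,γ,ζ}  = {γ,ζ} ∪ {α}
  {β,γ,ζ}  = {γ,ζ} ∪ {β}
  |family| = 11
Round 3: 4 new —
  {α,δ,ε}  = X∖{β,γ,ζ}
  {β,δ,ε}  = X∖{α,γ,ζ}
  {α,β,γ,ζ}  = {α,β} ∪ {γ,ζ}
  {γ,δ,ε,ζ}  = X∖{α,β}
  |family| = 15
Round 4 (1 new):
  {δ,ε}  = X∖{α,β,γ,ζ}
  |family| = 16
Round 5: closed — nothing new.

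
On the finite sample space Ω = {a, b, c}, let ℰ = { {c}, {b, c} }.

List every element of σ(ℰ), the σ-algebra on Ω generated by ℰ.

σ(ℰ) = { {}, {a}, {b}, {c}, {a, b}, {a, c}, {b, c}, Ω }

Trace:
Begin from { {}, {c}, {b, c}, Ω } (that is, ℰ plus ∅ and Ω).
Step 1. New:
  {a}  = complement {b, c}
  {a, b}  = complement {c}
Step 2: +1 →
  {a, c}  = {c} ∪ {a}
Step 3: 1 new —
  {b}  = complement {a, c}
Step 4 adds nothing — fixpoint reached.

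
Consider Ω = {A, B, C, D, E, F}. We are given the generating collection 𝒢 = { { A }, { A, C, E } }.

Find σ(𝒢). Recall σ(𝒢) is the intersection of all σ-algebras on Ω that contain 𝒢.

Begin from { ∅, { A }, { A, C, E }, Ω } (that is, 𝒢 plus ∅ and Ω).
Round 1 adds 2:
  { B, D, F }  = complement { A, C, E }
  { B, C, D, E, F }  = complement { A }
  — 6 sets.
Round 2: +1 →
  { A, B, D, F }  = { B, D, F } ∪ { A }
  — 7 sets.
Round 3: 1 new —
  { C, E }  = complement { A, B, D, F }
  — 8 sets.
Round 4: closed — nothing new.

|σ(𝒢)| = 8.  σ(𝒢) = { ∅, { A }, { C, E }, { A, C, E }, { B, D, F }, { A, B, D, F }, { B, C, D, E, F }, Ω }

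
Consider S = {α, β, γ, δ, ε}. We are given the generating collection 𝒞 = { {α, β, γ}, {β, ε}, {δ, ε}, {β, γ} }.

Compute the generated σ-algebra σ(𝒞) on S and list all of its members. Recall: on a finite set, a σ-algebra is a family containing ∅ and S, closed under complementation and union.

Answer: σ(𝒞) = { {}, {α}, {β}, {γ}, {δ}, {ε}, {α, β}, {α, γ}, {α, δ}, {α, ε}, {β, γ}, {β, δ}, {β, ε}, {γ, δ}, {γ, ε}, {δ, ε}, {α, β, γ}, {α, β, δ}, {α, β, ε}, {α, γ, δ}, {α, γ, ε}, {α, δ, ε}, {β, γ, δ}, {β, γ, ε}, {β, δ, ε}, {γ, δ, ε}, {α, β, γ, δ}, {α, β, γ, ε}, {α, β, δ, ε}, {α, γ, δ, ε}, {β, γ, δ, ε}, S }

Trace:
Take S₀ = 𝒞 ∪ {∅, S} = { {}, {β, γ}, {β, ε}, {δ, ε}, {α, β, γ}, S }.
Pass 1: 6 new —
  {α, γ, δ}  = {β, ε}ᶜ
  {α, δ, ε}  = {β, γ}ᶜ
  {β, γ, ε}  = {β, ε} ∪ {β, γ}
  {β, δ, ε}  = {δ, ε} ∪ {β, ε}
  {α, β, γ, ε}  = {β, ε} ∪ {α, β, γ}
  {β, γ, δ, ε}  = {δ, ε} ∪ {β, γ}
Pass 2: +7 →
  {α}  = {β, γ, δ, ε}ᶜ
  {δ}  = {α, β, γ, ε}ᶜ
  {α, γ}  = {β, δ, ε}ᶜ
  {α, δ}  = {β, γ, ε}ᶜ
  {α, β, γ, δ}  = {α, β, γ} ∪ {α, γ, δ}
  {α, β, δ, ε}  = {α, δ, ε} ∪ {β, ε}
  {α, γ, δ, ε}  = {α, δ, ε} ∪ {α, γ, δ}
Pass 3: +5 →
  {β}  = {α, γ, δ, ε}ᶜ
  {γ}  = {α, β, δ, ε}ᶜ
  {ε}  = {α, β, γ, δ}ᶜ
  {α, β, ε}  = {β, ε} ∪ {α}
  {β, γ, δ}  = {β, γ} ∪ {δ}
Pass 4: 8 new —
  {α, β}  = {β} ∪ {α}
  {α, ε}  = {β, γ, δ}ᶜ
  {β, δ}  = {β} ∪ {δ}
  {γ, δ}  = {α, β, ε}ᶜ
  {γ, ε}  = {ε} ∪ {γ}
  {α, β, δ}  = {β} ∪ {α, δ}
  {α, γ, ε}  = {ε} ∪ {α, γ}
  {γ, δ, ε}  = {δ, ε} ∪ {γ}
Pass 5: already closed under ᶜ and ∪.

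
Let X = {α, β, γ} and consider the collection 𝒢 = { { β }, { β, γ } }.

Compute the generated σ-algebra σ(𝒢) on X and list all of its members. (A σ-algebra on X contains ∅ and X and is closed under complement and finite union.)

Take S₀ = 𝒢 ∪ {∅, X} = { {}, { β }, { β, γ }, X }.
Step 1. New:
  { α }  = { β, γ }ᶜ
  { α, γ }  = { β }ᶜ
  — 6 sets.
Step 2 adds 1:
  { α, β }  = { β } ∪ { α }
  — 7 sets.
Step 3: +1 →
  { γ }  = { α, β }ᶜ
  — 8 sets.
Step 4 adds nothing — fixpoint reached.

Therefore σ(𝒢) = { {}, { α }, { β }, { γ }, { α, β }, { α, γ }, { β, γ }, X } (|σ(𝒢)| = 8).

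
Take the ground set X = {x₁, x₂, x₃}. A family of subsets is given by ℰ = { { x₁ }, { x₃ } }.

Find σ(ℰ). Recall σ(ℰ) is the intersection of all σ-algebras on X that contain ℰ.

Begin from { ∅, { x₁ }, { x₃ }, X } (that is, ℰ plus ∅ and X).
Round 1 adds 3:
  { x₁, x₂ }  = complement { x₃ }
  { x₁, x₃ }  = { x₃ } ∪ { x₁ }
  { x₂, x₃ }  = complement { x₁ }
Round 2: 1 new —
  { x₂ }  = complement { x₁, x₃ }
After Round 3 the family is unchanged; done.

σ(ℰ) = { ∅, { x₁ }, { x₂ }, { x₃ }, { x₁, x₂ }, { x₁, x₃ }, { x₂, x₃ }, X }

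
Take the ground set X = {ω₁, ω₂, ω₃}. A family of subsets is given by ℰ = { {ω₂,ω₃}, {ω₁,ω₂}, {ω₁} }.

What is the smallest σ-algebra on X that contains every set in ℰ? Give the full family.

Seed the family with ℰ together with ∅ and X: { {}, {ω₁}, {ω₁,ω₂}, {ω₂,ω₃}, X }.
Iteration 1: 1 new —
  {ω₃}  = {ω₁,ω₂}ᶜ
Iteration 2 adds 1:
  {ω₁,ω₃}  = {ω₃} ∪ {ω₁}
Iteration 3. New:
  {ω₂}  = {ω₁,ω₃}ᶜ
Iteration 4 adds nothing — fixpoint reached.

σ(ℰ) = { {}, {ω₁}, {ω₂}, {ω₃}, {ω₁,ω₂}, {ω₁,ω₃}, {ω₂,ω₃}, X }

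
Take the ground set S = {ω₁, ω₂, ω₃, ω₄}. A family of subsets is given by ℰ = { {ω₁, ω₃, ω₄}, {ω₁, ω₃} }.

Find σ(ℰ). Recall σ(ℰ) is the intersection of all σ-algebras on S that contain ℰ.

Start: ℰ ∪ {∅, S} = { {}, {ω₁, ω₃}, {ω₁, ω₃, ω₄}, S }.
Step 1: 2 new —
  {ω₂}  = complement {ω₁, ω₃, ω₄}
  {ω₂, ω₄}  = complement {ω₁, ω₃}
  |family| = 6
Step 2. New:
  {ω₁, ω₂, ω₃}  = {ω₁, ω₃} ∪ {ω₂}
  |family| = 7
Step 3 (1 new):
  {ω₄}  = complement {ω₁, ω₂, ω₃}
  |family| = 8
Step 4: closed — nothing new.

Therefore σ(ℰ) = { {}, {ω₂}, {ω₄}, {ω₁, ω₃}, {ω₂, ω₄}, {ω₁, ω₂, ω₃}, {ω₁, ω₃, ω₄}, S } (|σ(ℰ)| = 8).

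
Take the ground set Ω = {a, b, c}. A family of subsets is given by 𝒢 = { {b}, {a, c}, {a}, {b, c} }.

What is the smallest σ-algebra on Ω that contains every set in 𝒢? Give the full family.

Seed the family with 𝒢 together with ∅ and Ω: { {}, {a}, {b}, {a, c}, {b, c}, Ω }.
Pass 1 (1 new):
  {a, b}  = {b} ∪ {a}
  — 7 sets.
Pass 2: +1 →
  {c}  = ᶜ of {a, b}
  — 8 sets.
Pass 3: already closed under ᶜ and ∪.

Therefore σ(𝒢) = { {}, {a}, {b}, {c}, {a, b}, {a, c}, {b, c}, Ω } (|σ(𝒢)| = 8).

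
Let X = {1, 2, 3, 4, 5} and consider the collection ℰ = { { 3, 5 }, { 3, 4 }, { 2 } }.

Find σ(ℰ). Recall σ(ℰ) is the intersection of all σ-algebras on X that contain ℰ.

σ(ℰ) (32 sets): { {}, { 1 }, { 2 }, { 3 }, { 4 }, { 5 }, { 1, 2 }, { 1, 3 }, { 1, 4 }, { 1, 5 }, { 2, 3 }, { 2, 4 }, { 2, 5 }, { 3, 4 }, { 3, 5 }, { 4, 5 }, { 1, 2, 3 }, { 1, 2, 4 }, { 1, 2, 5 }, { 1, 3, 4 }, { 1, 3, 5 }, { 1, 4, 5 }, { 2, 3, 4 }, { 2, 3, 5 }, { 2, 4, 5 }, { 3, 4, 5 }, { 1, 2, 3, 4 }, { 1, 2, 3, 5 }, { 1, 2, 4, 5 }, { 1, 3, 4, 5 }, { 2, 3, 4, 5 }, X }

Check:
Take S₀ = ℰ ∪ {∅, X} = { {}, { 2 }, { 3, 4 }, { 3, 5 }, X }.
Pass 1. New:
  { 1, 2, 4 }  = complement { 3, 5 }
  { 1, 2, 5 }  = complement { 3, 4 }
  { 2, 3, 4 }  = { 3, 4 } ∪ { 2 }
  { 2, 3, 5 }  = { 3, 5 } ∪ { 2 }
  { 3, 4, 5 }  = { 3, 4 } ∪ { 3, 5 }
  { 1, 3, 4, 5 }  = complement { 2 }
Pass 2: +7 →
  { 1, 2 }  = complement { 3, 4, 5 }
  { 1, 4 }  = complement { 2, 3, 5 }
  { 1, 5 }  = complement { 2, 3, 4 }
  { 1, 2, 3, 4 }  = { 3, 4 } ∪ { 1, 2, 4 }
  { 1, 2, 3, 5 }  = { 1, 2, 5 } ∪ { 2, 3, 5 }
  { 1, 2, 4, 5 }  = { 1, 2, 4 } ∪ { 1, 2, 5 }
  { 2, 3, 4, 5 }  = { 3, 4, 5 } ∪ { 2, 3, 4 }
Pass 3. New:
  { 1 }  = complement { 2, 3, 4, 5 }
  { 3 }  = complement { 1, 2, 4, 5 }
  { 4 }  = complement { 1, 2, 3, 5 }
  { 5 }  = complement { 1, 2, 3, 4 }
  { 1, 3, 4 }  = { 3, 4 } ∪ { 1, 4 }
  { 1, 3, 5 }  = { 1, 5 } ∪ { 3, 5 }
  { 1, 4, 5 }  = { 1, 4 } ∪ { 1, 5 }
Pass 4. New:
  { 1, 3 }  = { 3 } ∪ { 1 }
  { 2, 3 }  = complement { 1, 4, 5 }
  { 2, 4 }  = complement { 1, 3, 5 }
  { 2, 5 }  = complement { 1, 3, 4 }
  { 4, 5 }  = { 5 } ∪ { 4 }
  { 1, 2, 3 }  = { 1, 2 } ∪ { 3 }
Pass 5. New:
  { 2, 4, 5 }  = complement { 1, 3 }
Pass 6: closed — nothing new.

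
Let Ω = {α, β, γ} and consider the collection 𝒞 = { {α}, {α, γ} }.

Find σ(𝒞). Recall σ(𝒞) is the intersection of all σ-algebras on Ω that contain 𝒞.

Start: 𝒞 ∪ {∅, Ω} = { {}, {α}, {α, γ}, Ω }.
Iteration 1: 2 new —
  {β}  = ᶜ of {α, γ}
  {β, γ}  = ᶜ of {α}
  |family| = 6
Iteration 2: 1 new —
  {α, β}  = {β} ∪ {α}
  |family| = 7
Iteration 3 (1 new):
  {γ}  = ᶜ of {α, β}
  |family| = 8
Iteration 4: no new sets; the family is a σ-algebra.

Therefore σ(𝒞) = { {}, {α}, {β}, {γ}, {α, β}, {α, γ}, {β, γ}, Ω } (|σ(𝒞)| = 8).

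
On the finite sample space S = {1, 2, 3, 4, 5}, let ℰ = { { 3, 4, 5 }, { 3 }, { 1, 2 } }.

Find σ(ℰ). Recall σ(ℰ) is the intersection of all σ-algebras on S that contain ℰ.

σ(ℰ) (8 sets): { {  }, { 3 }, { 1, 2 }, { 4, 5 }, { 1, 2, 3 }, { 3, 4, 5 }, { 1, 2, 4, 5 }, S }

Check:
Seed the family with ℰ together with ∅ and S: { {  }, { 3 }, { 1, 2 }, { 3, 4, 5 }, S }.
Round 1: +2 →
  { 1, 2, 3 }  = { 3 } ∪ { 1, 2 }
  { 1, 2, 4, 5 }  = { 3 }ᶜ
  — 7 sets.
Round 2: 1 new —
  { 4, 5 }  = { 1, 2, 3 }ᶜ
  — 8 sets.
After Round 3 the family is unchanged; done.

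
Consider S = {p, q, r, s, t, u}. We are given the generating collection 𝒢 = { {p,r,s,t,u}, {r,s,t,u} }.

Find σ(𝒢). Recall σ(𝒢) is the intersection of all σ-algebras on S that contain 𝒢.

Take S₀ = 𝒢 ∪ {∅, S} = { ∅, {r,s,t,u}, {p,r,s,t,u}, S }.
Pass 1 adds 2:
  {q}  = ᶜ of {p,r,s,t,u}
  {p,q}  = ᶜ of {r,s,t,u}
  |family| = 6
Pass 2: 1 new —
  {q,r,s,t,u}  = {r,s,t,u} ∪ {q}
  |family| = 7
Pass 3 (1 new):
  {p}  = ᶜ of {q,r,s,t,u}
  |family| = 8
Pass 4: no new sets; the family is a σ-algebra.

Hence σ(𝒢) has 8 members: { ∅, {p}, {q}, {p,q}, {r,s,t,u}, {p,r,s,t,u}, {q,r,s,t,u}, S }.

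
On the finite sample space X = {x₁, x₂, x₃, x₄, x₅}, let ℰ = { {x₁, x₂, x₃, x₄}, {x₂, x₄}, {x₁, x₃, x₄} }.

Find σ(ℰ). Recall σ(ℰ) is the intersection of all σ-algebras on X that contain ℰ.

Start: ℰ ∪ {∅, X} = { {}, {x₂, x₄}, {x₁, x₃, x₄}, {x₁, x₂, x₃, x₄}, X }.
Iteration 1: +3 →
  {x₅}  = {x₁, x₂, x₃, x₄}ᶜ
  {x₂, x₅}  = {x₁, x₃, x₄}ᶜ
  {x₁, x₃, x₅}  = {x₂, x₄}ᶜ
  — 8 sets.
Iteration 2 (3 new):
  {x₂, x₄, x₅}  = {x₂, x₅} ∪ {x₂, x₄}
  {x₁, x₂, x₃, x₅}  = {x₁, x₃, x₅} ∪ {x₂, x₅}
  {x₁, x₃, x₄, x₅}  = {x₁, x₃, x₅} ∪ {x₁, x₃, x₄}
  — 11 sets.
Iteration 3. New:
  {x₂}  = {x₁, x₃, x₄, x₅}ᶜ
  {x₄}  = {x₁, x₂, x₃, x₅}ᶜ
  {x₁, x₃}  = {x₂, x₄, x₅}ᶜ
  — 14 sets.
Iteration 4. New:
  {x₄, x₅}  = {x₄} ∪ {x₅}
  {x₁, x₂, x₃}  = {x₁, x₃} ∪ {x₂}
  — 16 sets.
Iteration 5 adds nothing — fixpoint reached.

Hence σ(ℰ) has 16 members: { {}, {x₂}, {x₄}, {x₅}, {x₁, x₃}, {x₂, x₄}, {x₂, x₅}, {x₄, x₅}, {x₁, x₂, x₃}, {x₁, x₃, x₄}, {x₁, x₃, x₅}, {x₂, x₄, x₅}, {x₁, x₂, x₃, x₄}, {x₁, x₂, x₃, x₅}, {x₁, x₃, x₄, x₅}, X }.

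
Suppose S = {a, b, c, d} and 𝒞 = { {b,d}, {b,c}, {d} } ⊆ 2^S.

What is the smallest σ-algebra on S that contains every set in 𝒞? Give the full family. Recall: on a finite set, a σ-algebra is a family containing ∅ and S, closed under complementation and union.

Answer: σ(𝒞) = { ∅, {a}, {b}, {c}, {d}, {a,b}, {a,c}, {a,d}, {b,c}, {b,d}, {c,d}, {a,b,c}, {a,b,d}, {a,c,d}, {b,c,d}, S }

Derivation:
Start: 𝒞 ∪ {∅, S} = { ∅, {d}, {b,c}, {b,d}, S }.
Step 1 (4 new):
  {a,c}  = ᶜ of {b,d}
  {a,d}  = ᶜ of {b,c}
  {a,b,c}  = ᶜ of {d}
  {b,c,d}  = {b,c} ∪ {d}
  — 9 sets.
Step 2 (3 new):
  {a}  = ᶜ of {b,c,d}
  {a,b,d}  = {a,d} ∪ {b,d}
  {a,c,d}  = {a,d} ∪ {a,c}
  — 12 sets.
Step 3: 2 new —
  {b}  = ᶜ of {a,c,d}
  {c}  = ᶜ of {a,b,d}
  — 14 sets.
Step 4: +2 →
  {a,b}  = {b} ∪ {a}
  {c,d}  = {c} ∪ {d}
  — 16 sets.
Step 5 adds nothing — fixpoint reached.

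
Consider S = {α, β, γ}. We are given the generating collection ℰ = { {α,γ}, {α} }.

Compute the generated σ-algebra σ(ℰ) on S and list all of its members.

Begin from { ∅, {α}, {α,γ}, S } (that is, ℰ plus ∅ and S).
Pass 1: +2 →
  {β}  = {α,γ}ᶜ
  {β,γ}  = {α}ᶜ
  [6 total]
Pass 2: 1 new —
  {α,β}  = {β} ∪ {α}
  [7 total]
Pass 3 (1 new):
  {γ}  = {α,β}ᶜ
  [8 total]
Pass 4: no new sets; the family is a σ-algebra.

|σ(ℰ)| = 8.  σ(ℰ) = { ∅, {α}, {β}, {γ}, {α,β}, {α,γ}, {β,γ}, S }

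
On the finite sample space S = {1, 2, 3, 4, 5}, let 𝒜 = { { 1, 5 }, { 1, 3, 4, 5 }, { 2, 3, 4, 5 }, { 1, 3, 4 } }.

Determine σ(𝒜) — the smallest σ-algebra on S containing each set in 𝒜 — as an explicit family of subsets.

σ(𝒜) = { ∅, { 1 }, { 2 }, { 5 }, { 1, 2 }, { 1, 5 }, { 2, 5 }, { 3, 4 }, { 1, 2, 5 }, { 1, 3, 4 }, { 2, 3, 4 }, { 3, 4, 5 }, { 1, 2, 3, 4 }, { 1, 3, 4, 5 }, { 2, 3, 4, 5 }, S }

Derivation:
Begin from { ∅, { 1, 5 }, { 1, 3, 4 }, { 1, 3, 4, 5 }, { 2, 3, 4, 5 }, S } (that is, 𝒜 plus ∅ and S).
Round 1 adds 4:
  { 1 }  = ᶜ of { 2, 3, 4, 5 }
  { 2 }  = ᶜ of { 1, 3, 4, 5 }
  { 2, 5 }  = ᶜ of { 1, 3, 4 }
  { 2, 3, 4 }  = ᶜ of { 1, 5 }
Round 2 adds 3:
  { 1, 2 }  = { 2 } ∪ { 1 }
  { 1, 2, 5 }  = { 2, 5 } ∪ { 1, 5 }
  { 1, 2, 3, 4 }  = { 2, 3, 4 } ∪ { 1, 3, 4 }
Round 3: 3 new —
  { 5 }  = ᶜ of { 1, 2, 3, 4 }
  { 3, 4 }  = ᶜ of { 1, 2, 5 }
  { 3, 4, 5 }  = ᶜ of { 1, 2 }
After Round 4 the family is unchanged; done.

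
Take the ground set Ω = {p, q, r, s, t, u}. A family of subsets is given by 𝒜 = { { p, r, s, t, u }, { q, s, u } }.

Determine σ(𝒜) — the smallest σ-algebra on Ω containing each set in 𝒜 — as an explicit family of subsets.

Seed the family with 𝒜 together with ∅ and Ω: { {}, { q, s, u }, { p, r, s, t, u }, Ω }.
Iteration 1 adds 2:
  { q }  = Ω∖{ p, r, s, t, u }
  { p, r, t }  = Ω∖{ q, s, u }
  [6 total]
Iteration 2 (1 new):
  { p, q, r, t }  = { p, r, t } ∪ { q }
  [7 total]
Iteration 3: 1 new —
  { s, u }  = Ω∖{ p, q, r, t }
  [8 total]
Iteration 4 adds nothing — fixpoint reached.

Hence σ(𝒜) has 8 members: { {}, { q }, { s, u }, { p, r, t }, { q, s, u }, { p, q, r, t }, { p, r, s, t, u }, Ω }.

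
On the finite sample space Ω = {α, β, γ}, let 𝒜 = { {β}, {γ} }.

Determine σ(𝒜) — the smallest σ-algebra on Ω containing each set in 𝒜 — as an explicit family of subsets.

σ(𝒜) (8 sets): { {}, {α}, {β}, {γ}, {α, β}, {α, γ}, {β, γ}, Ω }

Working:
Take S₀ = 𝒜 ∪ {∅, Ω} = { {}, {β}, {γ}, Ω }.
Round 1 adds 3:
  {α, β}  = Ω∖{γ}
  {α, γ}  = Ω∖{β}
  {β, γ}  = {γ} ∪ {β}
  (now 7)
Round 2: +1 →
  {α}  = Ω∖{β, γ}
  (now 8)
Round 3: already closed under ᶜ and ∪.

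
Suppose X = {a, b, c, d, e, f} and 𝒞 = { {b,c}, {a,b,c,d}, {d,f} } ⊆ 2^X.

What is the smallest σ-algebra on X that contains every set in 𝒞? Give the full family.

σ(𝒞) (32 sets): { {}, {a}, {d}, {e}, {f}, {a,d}, {a,e}, {a,f}, {b,c}, {d,e}, {d,f}, {e,f}, {a,b,c}, {a,d,e}, {a,d,f}, {a,e,f}, {b,c,d}, {b,c,e}, {b,c,f}, {d,e,f}, {a,b,c,d}, {a,b,c,e}, {a,b,c,f}, {a,d,e,f}, {b,c,d,e}, {b,c,d,f}, {b,c,e,f}, {a,b,c,d,e}, {a,b,c,d,f}, {a,b,c,e,f}, {b,c,d,e,f}, X }

Trace:
Start: 𝒞 ∪ {∅, X} = { {}, {b,c}, {d,f}, {a,b,c,d}, X }.
Iteration 1: +5 →
  {e,f}  = X∖{a,b,c,d}
  {a,b,c,e}  = X∖{d,f}
  {a,d,e,f}  = X∖{b,c}
  {b,c,d,f}  = {b,c} ∪ {d,f}
  {a,b,c,d,f}  = {a,b,c,d} ∪ {d,f}
  |family| = 10
Iteration 2 (7 new):
  {e}  = X∖{a,b,c,d,f}
  {a,e}  = X∖{b,c,d,f}
  {d,e,f}  = {e,f} ∪ {d,f}
  {b,c,e,f}  = {e,f} ∪ {b,c}
  {a,b,c,d,e}  = {a,b,c,d} ∪ {a,b,c,e}
  {a,b,c,e,f}  = {e,f} ∪ {a,b,c,e}
  {b,c,d,e,f}  = {e,f} ∪ {b,c,d,f}
  |family| = 17
Iteration 3: 7 new —
  {a}  = X∖{b,c,d,e,f}
  {d}  = X∖{a,b,c,e,f}
  {f}  = X∖{a,b,c,d,e}
  {a,d}  = X∖{b,c,e,f}
  {a,b,c}  = X∖{d,e,f}
  {a,e,f}  = {e,f} ∪ {a,e}
  {b,c,e}  = {b,c} ∪ {e}
  |family| = 24
Iteration 4 (8 new):
  {a,f}  = {a} ∪ {f}
  {d,e}  = {e} ∪ {d}
  {a,d,e}  = {e} ∪ {a,d}
  {a,d,f}  = X∖{b,c,e}
  {b,c,d}  = X∖{a,e,f}
  {b,c,f}  = {f} ∪ {b,c}
  {a,b,c,f}  = {a,b,c} ∪ {f}
  {b,c,d,e}  = {b,c,e} ∪ {d}
  |family| = 32
Iteration 5: already closed under ᶜ and ∪.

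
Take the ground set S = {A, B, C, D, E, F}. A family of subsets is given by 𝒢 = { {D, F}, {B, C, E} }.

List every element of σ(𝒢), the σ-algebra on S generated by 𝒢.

σ(𝒢) (8 sets): { {}, {A}, {D, F}, {A, D, F}, {B, C, E}, {A, B, C, E}, {B, C, D, E, F}, S }

Check:
Begin from { {}, {D, F}, {B, C, E}, S } (that is, 𝒢 plus ∅ and S).
Step 1: +3 →
  {A, D, F}  = {B, C, E}ᶜ
  {A, B, C, E}  = {D, F}ᶜ
  {B, C, D, E, F}  = {B, C, E} ∪ {D, F}
  — 7 sets.
Step 2 adds 1:
  {A}  = {B, C, D, E, F}ᶜ
  — 8 sets.
Step 3: closed — nothing new.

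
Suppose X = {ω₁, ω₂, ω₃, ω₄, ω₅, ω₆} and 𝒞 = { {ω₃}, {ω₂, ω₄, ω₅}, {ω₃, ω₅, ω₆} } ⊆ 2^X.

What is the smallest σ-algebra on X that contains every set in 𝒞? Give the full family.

Take S₀ = 𝒞 ∪ {∅, X} = { {}, {ω₃}, {ω₂, ω₄, ω₅}, {ω₃, ω₅, ω₆}, X }.
Iteration 1: +5 →
  {ω₁, ω₂, ω₄}  = {ω₃, ω₅, ω₆}ᶜ
  {ω₁, ω₃, ω₆}  = {ω₂, ω₄, ω₅}ᶜ
  {ω₂, ω₃, ω₄, ω₅}  = {ω₃} ∪ {ω₂, ω₄, ω₅}
  {ω₁, ω₂, ω₄, ω₅, ω₆}  = {ω₃}ᶜ
  {ω₂, ω₃, ω₄, ω₅, ω₆}  = {ω₃, ω₅, ω₆} ∪ {ω₂, ω₄, ω₅}
  — 10 sets.
Iteration 2 (7 new):
  {ω₁}  = {ω₂, ω₃, ω₄, ω₅, ω₆}ᶜ
  {ω₁, ω₆}  = {ω₂, ω₃, ω₄, ω₅}ᶜ
  {ω₁, ω₂, ω₃, ω₄}  = {ω₁, ω₂, ω₄} ∪ {ω₃}
  {ω₁, ω₂, ω₄, ω₅}  = {ω₁, ω₂, ω₄} ∪ {ω₂, ω₄, ω₅}
  {ω₁, ω₃, ω₅, ω₆}  = {ω₁, ω₃, ω₆} ∪ {ω₃, ω₅, ω₆}
  {ω₁, ω₂, ω₃, ω₄, ω₅}  = {ω₂, ω₃, ω₄, ω₅} ∪ {ω₁, ω₂, ω₄}
  {ω₁, ω₂, ω₃, ω₄, ω₆}  = {ω₁, ω₃, ω₆} ∪ {ω₁, ω₂, ω₄}
  — 17 sets.
Iteration 3 adds 7:
  {ω₅}  = {ω₁, ω₂, ω₃, ω₄, ω₆}ᶜ
  {ω₆}  = {ω₁, ω₂, ω₃, ω₄, ω₅}ᶜ
  {ω₁, ω₃}  = {ω₃} ∪ {ω₁}
  {ω₂, ω₄}  = {ω₁, ω₃, ω₅, ω₆}ᶜ
  {ω₃, ω₆}  = {ω₁, ω₂, ω₄, ω₅}ᶜ
  {ω₅, ω₆}  = {ω₁, ω₂, ω₃, ω₄}ᶜ
  {ω₁, ω₂, ω₄, ω₆}  = {ω₁, ω₆} ∪ {ω₁, ω₂, ω₄}
  — 24 sets.
Iteration 4 (8 new):
  {ω₁, ω₅}  = {ω₅} ∪ {ω₁}
  {ω₃, ω₅}  = {ω₁, ω₂, ω₄, ω₆}ᶜ
  {ω₁, ω₃, ω₅}  = {ω₅} ∪ {ω₁, ω₃}
  {ω₁, ω₅, ω₆}  = {ω₅, ω₆} ∪ {ω₁, ω₆}
  {ω₂, ω₃, ω₄}  = {ω₃} ∪ {ω₂, ω₄}
  {ω₂, ω₄, ω₆}  = {ω₆} ∪ {ω₂, ω₄}
  {ω₂, ω₃, ω₄, ω₆}  = {ω₃, ω₆} ∪ {ω₂, ω₄}
  {ω₂, ω₄, ω₅, ω₆}  = {ω₁, ω₃}ᶜ
  — 32 sets.
Iteration 5: stable.

Therefore σ(𝒞) = { {}, {ω₁}, {ω₃}, {ω₅}, {ω₆}, {ω₁, ω₃}, {ω₁, ω₅}, {ω₁, ω₆}, {ω₂, ω₄}, {ω₃, ω₅}, {ω₃, ω₆}, {ω₅, ω₆}, {ω₁, ω₂, ω₄}, {ω₁, ω₃, ω₅}, {ω₁, ω₃, ω₆}, {ω₁, ω₅, ω₆}, {ω₂, ω₃, ω₄}, {ω₂, ω₄, ω₅}, {ω₂, ω₄, ω₆}, {ω₃, ω₅, ω₆}, {ω₁, ω₂, ω₃, ω₄}, {ω₁, ω₂, ω₄, ω₅}, {ω₁, ω₂, ω₄, ω₆}, {ω₁, ω₃, ω₅, ω₆}, {ω₂, ω₃, ω₄, ω₅}, {ω₂, ω₃, ω₄, ω₆}, {ω₂, ω₄, ω₅, ω₆}, {ω₁, ω₂, ω₃, ω₄, ω₅}, {ω₁, ω₂, ω₃, ω₄, ω₆}, {ω₁, ω₂, ω₄, ω₅, ω₆}, {ω₂, ω₃, ω₄, ω₅, ω₆}, X } (|σ(𝒞)| = 32).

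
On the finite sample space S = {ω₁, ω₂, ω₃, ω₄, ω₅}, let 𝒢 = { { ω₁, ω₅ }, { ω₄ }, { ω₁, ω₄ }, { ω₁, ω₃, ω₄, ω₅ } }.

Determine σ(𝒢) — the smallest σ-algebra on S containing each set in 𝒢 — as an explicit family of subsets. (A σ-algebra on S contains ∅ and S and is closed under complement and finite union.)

Answer: σ(𝒢) = { {}, { ω₁ }, { ω₂ }, { ω₃ }, { ω₄ }, { ω₅ }, { ω₁, ω₂ }, { ω₁, ω₃ }, { ω₁, ω₄ }, { ω₁, ω₅ }, { ω₂, ω₃ }, { ω₂, ω₄ }, { ω₂, ω₅ }, { ω₃, ω₄ }, { ω₃, ω₅ }, { ω₄, ω₅ }, { ω₁, ω₂, ω₃ }, { ω₁, ω₂, ω₄ }, { ω₁, ω₂, ω₅ }, { ω₁, ω₃, ω₄ }, { ω₁, ω₃, ω₅ }, { ω₁, ω₄, ω₅ }, { ω₂, ω₃, ω₄ }, { ω₂, ω₃, ω₅ }, { ω₂, ω₄, ω₅ }, { ω₃, ω₄, ω₅ }, { ω₁, ω₂, ω₃, ω₄ }, { ω₁, ω₂, ω₃, ω₅ }, { ω₁, ω₂, ω₄, ω₅ }, { ω₁, ω₃, ω₄, ω₅ }, { ω₂, ω₃, ω₄, ω₅ }, S }

Check:
Begin from { {}, { ω₄ }, { ω₁, ω₄ }, { ω₁, ω₅ }, { ω₁, ω₃, ω₄, ω₅ }, S } (that is, 𝒢 plus ∅ and S).
Pass 1. New:
  { ω₂ }  = complement { ω₁, ω₃, ω₄, ω₅ }
  { ω₁, ω₄, ω₅ }  = { ω₁, ω₄ } ∪ { ω₁, ω₅ }
  { ω₂, ω₃, ω₄ }  = complement { ω₁, ω₅ }
  { ω₂, ω₃, ω₅ }  = complement { ω₁, ω₄ }
  { ω₁, ω₂, ω₃, ω₅ }  = complement { ω₄ }
  [11 total]
Pass 2: +7 →
  { ω₂, ω₃ }  = complement { ω₁, ω₄, ω₅ }
  { ω₂, ω₄ }  = { ω₂ } ∪ { ω₄ }
  { ω₁, ω₂, ω₄ }  = { ω₂ } ∪ { ω₁, ω₄ }
  { ω₁, ω₂, ω₅ }  = { ω₂ } ∪ { ω₁, ω₅ }
  { ω₁, ω₂, ω₃, ω₄ }  = { ω₂, ω₃, ω₄ } ∪ { ω₁, ω₄ }
  { ω₁, ω₂, ω₄, ω₅ }  = { ω₁, ω₄, ω₅ } ∪ { ω₂ }
  { ω₂, ω₃, ω₄, ω₅ }  = { ω₂, ω₃, ω₄ } ∪ { ω₂, ω₃, ω₅ }
  [18 total]
Pass 3 (6 new):
  { ω₁ }  = complement { ω₂, ω₃, ω₄, ω₅ }
  { ω₃ }  = complement { ω₁, ω₂, ω₄, ω₅ }
  { ω₅ }  = complement { ω₁, ω₂, ω₃, ω₄ }
  { ω₃, ω₄ }  = complement { ω₁, ω₂, ω₅ }
  { ω₃, ω₅ }  = complement { ω₁, ω₂, ω₄ }
  { ω₁, ω₃, ω₅ }  = complement { ω₂, ω₄ }
  [24 total]
Pass 4: 8 new —
  { ω₁, ω₂ }  = { ω₂ } ∪ { ω₁ }
  { ω₁, ω₃ }  = { ω₃ } ∪ { ω₁ }
  { ω₂, ω₅ }  = { ω₂ } ∪ { ω₅ }
  { ω₄, ω₅ }  = { ω₅ } ∪ { ω₄ }
  { ω₁, ω₂, ω₃ }  = { ω₂, ω₃ } ∪ { ω₁ }
  { ω₁, ω₃, ω₄ }  = { ω₃, ω₄ } ∪ { ω₁, ω₄ }
  { ω₂, ω₄, ω₅ }  = { ω₅ } ∪ { ω₂, ω₄ }
  { ω₃, ω₄, ω₅ }  = { ω₃, ω₄ } ∪ { ω₅ }
  [32 total]
After Pass 5 the family is unchanged; done.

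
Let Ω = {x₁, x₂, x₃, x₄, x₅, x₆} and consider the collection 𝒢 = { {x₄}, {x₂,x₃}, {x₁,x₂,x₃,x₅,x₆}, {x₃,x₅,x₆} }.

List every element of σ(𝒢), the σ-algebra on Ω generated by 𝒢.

Start: 𝒢 ∪ {∅, Ω} = { {}, {x₄}, {x₂,x₃}, {x₃,x₅,x₆}, {x₁,x₂,x₃,x₅,x₆}, Ω }.
Step 1: 5 new —
  {x₁,x₂,x₄}  = Ω∖{x₃,x₅,x₆}
  {x₂,x₃,x₄}  = {x₂,x₃} ∪ {x₄}
  {x₁,x₄,x₅,x₆}  = Ω∖{x₂,x₃}
  {x₂,x₃,x₅,x₆}  = {x₂,x₃} ∪ {x₃,x₅,x₆}
  {x₃,x₄,x₅,x₆}  = {x₃,x₅,x₆} ∪ {x₄}
  — 11 sets.
Step 2 adds 7:
  {x₁,x₂}  = Ω∖{x₃,x₄,x₅,x₆}
  {x₁,x₄}  = Ω∖{x₂,x₃,x₅,x₆}
  {x₁,x₅,x₆}  = Ω∖{x₂,x₃,x₄}
  {x₁,x₂,x₃,x₄}  = {x₂,x₃,x₄} ∪ {x₁,x₂,x₄}
  {x₁,x₂,x₄,x₅,x₆}  = {x₁,x₄,x₅,x₆} ∪ {x₁,x₂,x₄}
  {x₁,x₃,x₄,x₅,x₆}  = {x₃,x₄,x₅,x₆} ∪ {x₁,x₄,x₅,x₆}
  {x₂,x₃,x₄,x₅,x₆}  = {x₂,x₃,x₄} ∪ {x₃,x₄,x₅,x₆}
  — 18 sets.
Step 3 (7 new):
  {x₁}  = Ω∖{x₂,x₃,x₄,x₅,x₆}
  {x₂}  = Ω∖{x₁,x₃,x₄,x₅,x₆}
  {x₃}  = Ω∖{x₁,x₂,x₄,x₅,x₆}
  {x₅,x₆}  = Ω∖{x₁,x₂,x₃,x₄}
  {x₁,x₂,x₃}  = {x₂,x₃} ∪ {x₁,x₂}
  {x₁,x₂,x₅,x₆}  = {x₁,x₅,x₆} ∪ {x₁,x₂}
  {x₁,x₃,x₅,x₆}  = {x₁,x₅,x₆} ∪ {x₃,x₅,x₆}
  — 25 sets.
Step 4: +6 →
  {x₁,x₃}  = {x₁} ∪ {x₃}
  {x₂,x₄}  = Ω∖{x₁,x₃,x₅,x₆}
  {x₃,x₄}  = Ω∖{x₁,x₂,x₅,x₆}
  {x₁,x₃,x₄}  = {x₃} ∪ {x₁,x₄}
  {x₂,x₅,x₆}  = {x₅,x₆} ∪ {x₂}
  {x₄,x₅,x₆}  = Ω∖{x₁,x₂,x₃}
  — 31 sets.
Step 5: +1 →
  {x₂,x₄,x₅,x₆}  = Ω∖{x₁,x₃}
  — 32 sets.
After Step 6 the family is unchanged; done.

Hence σ(𝒢) has 32 members: { {}, {x₁}, {x₂}, {x₃}, {x₄}, {x₁,x₂}, {x₁,x₃}, {x₁,x₄}, {x₂,x₃}, {x₂,x₄}, {x₃,x₄}, {x₅,x₆}, {x₁,x₂,x₃}, {x₁,x₂,x₄}, {x₁,x₃,x₄}, {x₁,x₅,x₆}, {x₂,x₃,x₄}, {x₂,x₅,x₆}, {x₃,x₅,x₆}, {x₄,x₅,x₆}, {x₁,x₂,x₃,x₄}, {x₁,x₂,x₅,x₆}, {x₁,x₃,x₅,x₆}, {x₁,x₄,x₅,x₆}, {x₂,x₃,x₅,x₆}, {x₂,x₄,x₅,x₆}, {x₃,x₄,x₅,x₆}, {x₁,x₂,x₃,x₅,x₆}, {x₁,x₂,x₄,x₅,x₆}, {x₁,x₃,x₄,x₅,x₆}, {x₂,x₃,x₄,x₅,x₆}, Ω }.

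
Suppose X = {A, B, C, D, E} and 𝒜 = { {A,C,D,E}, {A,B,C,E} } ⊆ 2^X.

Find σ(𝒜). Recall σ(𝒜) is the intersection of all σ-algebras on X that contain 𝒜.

σ(𝒜) = { {}, {B}, {D}, {B,D}, {A,C,E}, {A,B,C,E}, {A,C,D,E}, X }

Working:
Begin from { {}, {A,B,C,E}, {A,C,D,E}, X } (that is, 𝒜 plus ∅ and X).
Iteration 1. New:
  {B}  = ᶜ of {A,C,D,E}
  {D}  = ᶜ of {A,B,C,E}
  [6 total]
Iteration 2 (1 new):
  {B,D}  = {D} ∪ {B}
  [7 total]
Iteration 3. New:
  {A,C,E}  = ᶜ of {B,D}
  [8 total]
After Iteration 4 the family is unchanged; done.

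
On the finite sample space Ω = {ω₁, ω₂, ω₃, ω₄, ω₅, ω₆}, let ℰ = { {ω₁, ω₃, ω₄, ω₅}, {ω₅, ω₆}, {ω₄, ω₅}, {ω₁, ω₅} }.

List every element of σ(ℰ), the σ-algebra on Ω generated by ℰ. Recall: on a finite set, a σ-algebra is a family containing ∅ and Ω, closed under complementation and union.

|σ(ℰ)| = 64.  σ(ℰ) = { ∅, {ω₁}, {ω₂}, {ω₃}, {ω₄}, {ω₅}, {ω₆}, {ω₁, ω₂}, {ω₁, ω₃}, {ω₁, ω₄}, {ω₁, ω₅}, {ω₁, ω₆}, {ω₂, ω₃}, {ω₂, ω₄}, {ω₂, ω₅}, {ω₂, ω₆}, {ω₃, ω₄}, {ω₃, ω₅}, {ω₃, ω₆}, {ω₄, ω₅}, {ω₄, ω₆}, {ω₅, ω₆}, {ω₁, ω₂, ω₃}, {ω₁, ω₂, ω₄}, {ω₁, ω₂, ω₅}, {ω₁, ω₂, ω₆}, {ω₁, ω₃, ω₄}, {ω₁, ω₃, ω₅}, {ω₁, ω₃, ω₆}, {ω₁, ω₄, ω₅}, {ω₁, ω₄, ω₆}, {ω₁, ω₅, ω₆}, {ω₂, ω₃, ω₄}, {ω₂, ω₃, ω₅}, {ω₂, ω₃, ω₆}, {ω₂, ω₄, ω₅}, {ω₂, ω₄, ω₆}, {ω₂, ω₅, ω₆}, {ω₃, ω₄, ω₅}, {ω₃, ω₄, ω₆}, {ω₃, ω₅, ω₆}, {ω₄, ω₅, ω₆}, {ω₁, ω₂, ω₃, ω₄}, {ω₁, ω₂, ω₃, ω₅}, {ω₁, ω₂, ω₃, ω₆}, {ω₁, ω₂, ω₄, ω₅}, {ω₁, ω₂, ω₄, ω₆}, {ω₁, ω₂, ω₅, ω₆}, {ω₁, ω₃, ω₄, ω₅}, {ω₁, ω₃, ω₄, ω₆}, {ω₁, ω₃, ω₅, ω₆}, {ω₁, ω₄, ω₅, ω₆}, {ω₂, ω₃, ω₄, ω₅}, {ω₂, ω₃, ω₄, ω₆}, {ω₂, ω₃, ω₅, ω₆}, {ω₂, ω₄, ω₅, ω₆}, {ω₃, ω₄, ω₅, ω₆}, {ω₁, ω₂, ω₃, ω₄, ω₅}, {ω₁, ω₂, ω₃, ω₄, ω₆}, {ω₁, ω₂, ω₃, ω₅, ω₆}, {ω₁, ω₂, ω₄, ω₅, ω₆}, {ω₁, ω₃, ω₄, ω₅, ω₆}, {ω₂, ω₃, ω₄, ω₅, ω₆}, Ω }

Trace:
Seed the family with ℰ together with ∅ and Ω: { ∅, {ω₁, ω₅}, {ω₄, ω₅}, {ω₅, ω₆}, {ω₁, ω₃, ω₄, ω₅}, Ω }.
Round 1: +8 →
  {ω₂, ω₆}  = complement {ω₁, ω₃, ω₄, ω₅}
  {ω₁, ω₄, ω₅}  = {ω₄, ω₅} ∪ {ω₁, ω₅}
  {ω₁, ω₅, ω₆}  = {ω₅, ω₆} ∪ {ω₁, ω₅}
  {ω₄, ω₅, ω₆}  = {ω₄, ω₅} ∪ {ω₅, ω₆}
  {ω₁, ω₂, ω₃, ω₄}  = complement {ω₅, ω₆}
  {ω₁, ω₂, ω₃, ω₆}  = complement {ω₄, ω₅}
  {ω₂, ω₃, ω₄, ω₆}  = complement {ω₁, ω₅}
  {ω₁, ω₃, ω₄, ω₅, ω₆}  = {ω₁, ω₃, ω₄, ω₅} ∪ {ω₅, ω₆}
  [14 total]
Round 2 adds 13:
  {ω₂}  = complement {ω₁, ω₃, ω₄, ω₅, ω₆}
  {ω₁, ω₂, ω₃}  = complement {ω₄, ω₅, ω₆}
  {ω₂, ω₃, ω₄}  = complement {ω₁, ω₅, ω₆}
  {ω₂, ω₃, ω₆}  = complement {ω₁, ω₄, ω₅}
  {ω₂, ω₅, ω₆}  = {ω₅, ω₆} ∪ {ω₂, ω₆}
  {ω₁, ω₂, ω₅, ω₆}  = {ω₂, ω₆} ∪ {ω₁, ω₅, ω₆}
  {ω₁, ω₄, ω₅, ω₆}  = {ω₁, ω₄, ω₅} ∪ {ω₅, ω₆}
  {ω₂, ω₄, ω₅, ω₆}  = {ω₂, ω₆} ∪ {ω₄, ω₅}
  {ω₁, ω₂, ω₃, ω₄, ω₅}  = {ω₁, ω₄, ω₅} ∪ {ω₁, ω₂, ω₃, ω₄}
  {ω₁, ω₂, ω₃, ω₄, ω₆}  = {ω₂, ω₆} ∪ {ω₁, ω₂, ω₃, ω₄}
  {ω₁, ω₂, ω₃, ω₅, ω₆}  = {ω₅, ω₆} ∪ {ω₁, ω₂, ω₃, ω₆}
  {ω₁, ω₂, ω₄, ω₅, ω₆}  = {ω₁, ω₄, ω₅} ∪ {ω₂, ω₆}
  {ω₂, ω₃, ω₄, ω₅, ω₆}  = {ω₅, ω₆} ∪ {ω₂, ω₃, ω₄, ω₆}
  [27 total]
Round 3 adds 15:
  {ω₁}  = complement {ω₂, ω₃, ω₄, ω₅, ω₆}
  {ω₃}  = complement {ω₁, ω₂, ω₄, ω₅, ω₆}
  {ω₄}  = complement {ω₁, ω₂, ω₃, ω₅, ω₆}
  {ω₅}  = complement {ω₁, ω₂, ω₃, ω₄, ω₆}
  {ω₆}  = complement {ω₁, ω₂, ω₃, ω₄, ω₅}
  {ω₁, ω₃}  = complement {ω₂, ω₄, ω₅, ω₆}
  {ω₂, ω₃}  = complement {ω₁, ω₄, ω₅, ω₆}
  {ω₃, ω₄}  = complement {ω₁, ω₂, ω₅, ω₆}
  {ω₁, ω₂, ω₅}  = {ω₂} ∪ {ω₁, ω₅}
  {ω₁, ω₃, ω₄}  = complement {ω₂, ω₅, ω₆}
  {ω₂, ω₄, ω₅}  = {ω₂} ∪ {ω₄, ω₅}
  {ω₁, ω₂, ω₃, ω₅}  = {ω₁, ω₅} ∪ {ω₁, ω₂, ω₃}
  {ω₁, ω₂, ω₄, ω₅}  = {ω₂} ∪ {ω₁, ω₄, ω₅}
  {ω₂, ω₃, ω₄, ω₅}  = {ω₄, ω₅} ∪ {ω₂, ω₃, ω₄}
  {ω₂, ω₃, ω₅, ω₆}  = {ω₅, ω₆} ∪ {ω₂, ω₃, ω₆}
  [42 total]
Round 4. New:
  {ω₁, ω₂}  = {ω₂} ∪ {ω₁}
  {ω₁, ω₄}  = complement {ω₂, ω₃, ω₅, ω₆}
  {ω₁, ω₆}  = complement {ω₂, ω₃, ω₄, ω₅}
  {ω₂, ω₄}  = {ω₂} ∪ {ω₄}
  {ω₂, ω₅}  = {ω₂} ∪ {ω₅}
  {ω₃, ω₅}  = {ω₃} ∪ {ω₅}
  {ω₃, ω₆}  = complement {ω₁, ω₂, ω₄, ω₅}
  {ω₄, ω₆}  = complement {ω₁, ω₂, ω₃, ω₅}
  {ω₁, ω₂, ω₆}  = {ω₂, ω₆} ∪ {ω₁}
  {ω₁, ω₃, ω₅}  = {ω₁, ω₃} ∪ {ω₁, ω₅}
  {ω₁, ω₃, ω₆}  = complement {ω₂, ω₄, ω₅}
  {ω₂, ω₃, ω₅}  = {ω₂, ω₃} ∪ {ω₅}
  {ω₂, ω₄, ω₆}  = {ω₂, ω₆} ∪ {ω₄}
  {ω₃, ω₄, ω₅}  = {ω₃, ω₄} ∪ {ω₄, ω₅}
  {ω₃, ω₄, ω₆}  = complement {ω₁, ω₂, ω₅}
  {ω₃, ω₅, ω₆}  = {ω₃} ∪ {ω₅, ω₆}
  {ω₁, ω₃, ω₄, ω₆}  = {ω₁, ω₃, ω₄} ∪ {ω₆}
  {ω₁, ω₃, ω₅, ω₆}  = {ω₁, ω₅, ω₆} ∪ {ω₁, ω₃}
  {ω₃, ω₄, ω₅, ω₆}  = {ω₃, ω₄} ∪ {ω₄, ω₅, ω₆}
  [61 total]
Round 5. New:
  {ω₁, ω₂, ω₄}  = complement {ω₃, ω₅, ω₆}
  {ω₁, ω₄, ω₆}  = complement {ω₂, ω₃, ω₅}
  {ω₁, ω₂, ω₄, ω₆}  = complement {ω₃, ω₅}
  [64 total]
Round 6: closed — nothing new.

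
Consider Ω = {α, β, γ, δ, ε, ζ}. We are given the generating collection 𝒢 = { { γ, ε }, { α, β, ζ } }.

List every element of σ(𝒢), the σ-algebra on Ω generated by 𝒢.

Seed the family with 𝒢 together with ∅ and Ω: { ∅, { γ, ε }, { α, β, ζ }, Ω }.
Pass 1: 3 new —
  { γ, δ, ε }  = ᶜ of { α, β, ζ }
  { α, β, δ, ζ }  = ᶜ of { γ, ε }
  { α, β, γ, ε, ζ }  = { γ, ε } ∪ { α, β, ζ }
  (now 7)
Pass 2: +1 →
  { δ }  = ᶜ of { α, β, γ, ε, ζ }
  (now 8)
After Pass 3 the family is unchanged; done.

Hence σ(𝒢) has 8 members: { ∅, { δ }, { γ, ε }, { α, β, ζ }, { γ, δ, ε }, { α, β, δ, ζ }, { α, β, γ, ε, ζ }, Ω }.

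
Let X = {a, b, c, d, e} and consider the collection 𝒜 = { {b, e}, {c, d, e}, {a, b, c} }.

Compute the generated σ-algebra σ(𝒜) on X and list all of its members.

Answer: σ(𝒜) = { {}, {a}, {b}, {c}, {d}, {e}, {a, b}, {a, c}, {a, d}, {a, e}, {b, c}, {b, d}, {b, e}, {c, d}, {c, e}, {d, e}, {a, b, c}, {a, b, d}, {a, b, e}, {a, c, d}, {a, c, e}, {a, d, e}, {b, c, d}, {b, c, e}, {b, d, e}, {c, d, e}, {a, b, c, d}, {a, b, c, e}, {a, b, d, e}, {a, c, d, e}, {b, c, d, e}, X }

Trace:
Take S₀ = 𝒜 ∪ {∅, X} = { {}, {b, e}, {a, b, c}, {c, d, e}, X }.
Round 1. New:
  {a, b}  = ᶜ of {c, d, e}
  {d, e}  = ᶜ of {a, b, c}
  {a, c, d}  = ᶜ of {b, e}
  {a, b, c, e}  = {b, e} ∪ {a, b, c}
  {b, c, d, e}  = {b, e} ∪ {c, d, e}
  — 10 sets.
Round 2 (7 new):
  {a}  = ᶜ of {b, c, d, e}
  {d}  = ᶜ of {a, b, c, e}
  {a, b, e}  = {b, e} ∪ {a, b}
  {b, d, e}  = {b, e} ∪ {d, e}
  {a, b, c, d}  = {a, b, c} ∪ {a, c, d}
  {a, b, d, e}  = {a, b} ∪ {d, e}
  {a, c, d, e}  = {c, d, e} ∪ {a, c, d}
  — 17 sets.
Round 3: +8 →
  {b}  = ᶜ of {a, c, d, e}
  {c}  = ᶜ of {a, b, d, e}
  {e}  = ᶜ of {a, b, c, d}
  {a, c}  = ᶜ of {b, d, e}
  {a, d}  = {d} ∪ {a}
  {c, d}  = ᶜ of {a, b, e}
  {a, b, d}  = {a, b} ∪ {d}
  {a, d, e}  = {d, e} ∪ {a}
  — 25 sets.
Round 4: +7 →
  {a, e}  = {e} ∪ {a}
  {b, c}  = ᶜ of {a, d, e}
  {b, d}  = {b} ∪ {d}
  {c, e}  = ᶜ of {a, b, d}
  {a, c, e}  = {e} ∪ {a, c}
  {b, c, d}  = {c, d} ∪ {b}
  {b, c, e}  = ᶜ of {a, d}
  — 32 sets.
Round 5: stable.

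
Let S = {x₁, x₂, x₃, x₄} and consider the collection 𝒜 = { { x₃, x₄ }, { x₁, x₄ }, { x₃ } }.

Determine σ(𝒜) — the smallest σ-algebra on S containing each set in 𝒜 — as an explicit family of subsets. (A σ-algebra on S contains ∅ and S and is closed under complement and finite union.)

Initial family (5 sets): { ∅, { x₃ }, { x₁, x₄ }, { x₃, x₄ }, S }.
Step 1. New:
  { x₁, x₂ }  = ᶜ of { x₃, x₄ }
  { x₂, x₃ }  = ᶜ of { x₁, x₄ }
  { x₁, x₂, x₄ }  = ᶜ of { x₃ }
  { x₁, x₃, x₄ }  = { x₃ } ∪ { x₁, x₄ }
  (now 9)
Step 2 adds 3:
  { x₂ }  = ᶜ of { x₁, x₃, x₄ }
  { x₁, x₂, x₃ }  = { x₁, x₂ } ∪ { x₃ }
  { x₂, x₃, x₄ }  = { x₃, x₄ } ∪ { x₂, x₃ }
  (now 12)
Step 3: +2 →
  { x₁ }  = ᶜ of { x₂, x₃, x₄ }
  { x₄ }  = ᶜ of { x₁, x₂, x₃ }
  (now 14)
Step 4 adds 2:
  { x₁, x₃ }  = { x₃ } ∪ { x₁ }
  { x₂, x₄ }  = { x₄ } ∪ { x₂ }
  (now 16)
Step 5: already closed under ᶜ and ∪.

σ(𝒜) = { ∅, { x₁ }, { x₂ }, { x₃ }, { x₄ }, { x₁, x₂ }, { x₁, x₃ }, { x₁, x₄ }, { x₂, x₃ }, { x₂, x₄ }, { x₃, x₄ }, { x₁, x₂, x₃ }, { x₁, x₂, x₄ }, { x₁, x₃, x₄ }, { x₂, x₃, x₄ }, S }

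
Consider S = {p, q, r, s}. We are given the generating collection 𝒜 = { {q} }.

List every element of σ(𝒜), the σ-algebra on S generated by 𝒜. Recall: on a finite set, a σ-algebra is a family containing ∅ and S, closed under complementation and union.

Initial family (3 sets): { ∅, {q}, S }.
Iteration 1: 1 new —
  {p, r, s}  = complement {q}
  — 4 sets.
After Iteration 2 the family is unchanged; done.

|σ(𝒜)| = 4.  σ(𝒜) = { ∅, {q}, {p, r, s}, S }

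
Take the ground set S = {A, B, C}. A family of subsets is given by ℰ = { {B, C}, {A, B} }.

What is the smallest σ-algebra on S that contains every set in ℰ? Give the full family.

Initial family (4 sets): { {}, {A, B}, {B, C}, S }.
Pass 1: 2 new —
  {A}  = S∖{B, C}
  {C}  = S∖{A, B}
  |family| = 6
Pass 2 (1 new):
  {A, C}  = {C} ∪ {A}
  |family| = 7
Pass 3. New:
  {B}  = S∖{A, C}
  |family| = 8
Pass 4: no new sets; the family is a σ-algebra.

|σ(ℰ)| = 8.  σ(ℰ) = { {}, {A}, {B}, {C}, {A, B}, {A, C}, {B, C}, S }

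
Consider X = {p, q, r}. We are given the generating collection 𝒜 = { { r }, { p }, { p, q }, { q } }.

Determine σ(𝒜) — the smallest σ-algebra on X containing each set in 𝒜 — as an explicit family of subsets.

|σ(𝒜)| = 8.  σ(𝒜) = { {}, { p }, { q }, { r }, { p, q }, { p, r }, { q, r }, X }

Working:
Take S₀ = 𝒜 ∪ {∅, X} = { {}, { p }, { q }, { r }, { p, q }, X }.
Pass 1 adds 2:
  { p, r }  = X∖{ q }
  { q, r }  = X∖{ p }
  (now 8)
After Pass 2 the family is unchanged; done.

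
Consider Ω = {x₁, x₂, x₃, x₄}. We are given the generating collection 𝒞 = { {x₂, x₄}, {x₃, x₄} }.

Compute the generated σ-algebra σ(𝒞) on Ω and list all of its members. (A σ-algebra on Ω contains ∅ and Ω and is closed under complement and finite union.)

Initial family (4 sets): { ∅, {x₂, x₄}, {x₃, x₄}, Ω }.
Pass 1: +3 →
  {x₁, x₂}  = Ω∖{x₃, x₄}
  {x₁, x₃}  = Ω∖{x₂, x₄}
  {x₂, x₃, x₄}  = {x₃, x₄} ∪ {x₂, x₄}
  |family| = 7
Pass 2 adds 4:
  {x₁}  = Ω∖{x₂, x₃, x₄}
  {x₁, x₂, x₃}  = {x₁, x₂} ∪ {x₁, x₃}
  {x₁, x₂, x₄}  = {x₁, x₂} ∪ {x₂, x₄}
  {x₁, x₃, x₄}  = {x₃, x₄} ∪ {x₁, x₃}
  |family| = 11
Pass 3: +3 →
  {x₂}  = Ω∖{x₁, x₃, x₄}
  {x₃}  = Ω∖{x₁, x₂, x₄}
  {x₄}  = Ω∖{x₁, x₂, x₃}
  |family| = 14
Pass 4 (2 new):
  {x₁, x₄}  = {x₄} ∪ {x₁}
  {x₂, x₃}  = {x₃} ∪ {x₂}
  |family| = 16
Pass 5: closed — nothing new.

|σ(𝒞)| = 16.  σ(𝒞) = { ∅, {x₁}, {x₂}, {x₃}, {x₄}, {x₁, x₂}, {x₁, x₃}, {x₁, x₄}, {x₂, x₃}, {x₂, x₄}, {x₃, x₄}, {x₁, x₂, x₃}, {x₁, x₂, x₄}, {x₁, x₃, x₄}, {x₂, x₃, x₄}, Ω }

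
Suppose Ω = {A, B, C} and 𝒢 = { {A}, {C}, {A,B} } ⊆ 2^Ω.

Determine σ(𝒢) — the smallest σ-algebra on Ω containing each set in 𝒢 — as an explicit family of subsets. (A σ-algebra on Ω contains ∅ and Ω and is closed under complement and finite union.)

|σ(𝒢)| = 8.  σ(𝒢) = { {}, {A}, {B}, {C}, {A,B}, {A,C}, {B,C}, Ω }

Trace:
Start: 𝒢 ∪ {∅, Ω} = { {}, {A}, {C}, {A,B}, Ω }.
Pass 1. New:
  {A,C}  = {C} ∪ {A}
  {B,C}  = ᶜ of {A}
  [7 total]
Pass 2: +1 →
  {B}  = ᶜ of {A,C}
  [8 total]
Pass 3: no new sets; the family is a σ-algebra.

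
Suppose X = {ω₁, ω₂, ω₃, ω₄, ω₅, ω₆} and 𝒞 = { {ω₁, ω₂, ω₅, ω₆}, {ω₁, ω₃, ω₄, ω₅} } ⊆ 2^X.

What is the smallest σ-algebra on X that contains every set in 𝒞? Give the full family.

Initial family (4 sets): { {}, {ω₁, ω₂, ω₅, ω₆}, {ω₁, ω₃, ω₄, ω₅}, X }.
Round 1 (2 new):
  {ω₂, ω₆}  = ᶜ of {ω₁, ω₃, ω₄, ω₅}
  {ω₃, ω₄}  = ᶜ of {ω₁, ω₂, ω₅, ω₆}
  |family| = 6
Round 2: +1 →
  {ω₂, ω₃, ω₄, ω₆}  = {ω₃, ω₄} ∪ {ω₂, ω₆}
  |family| = 7
Round 3: +1 →
  {ω₁, ω₅}  = ᶜ of {ω₂, ω₃, ω₄, ω₆}
  |family| = 8
Round 4: stable.

|σ(𝒞)| = 8.  σ(𝒞) = { {}, {ω₁, ω₅}, {ω₂, ω₆}, {ω₃, ω₄}, {ω₁, ω₂, ω₅, ω₆}, {ω₁, ω₃, ω₄, ω₅}, {ω₂, ω₃, ω₄, ω₆}, X }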